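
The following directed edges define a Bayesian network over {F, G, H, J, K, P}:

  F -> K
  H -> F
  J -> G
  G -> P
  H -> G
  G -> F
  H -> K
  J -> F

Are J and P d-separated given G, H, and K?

Enumerating the 4 paths from J to P and testing each for blocking by {G, H, K}:
  1. J → F → K ← H → G → P — F:chain[open]; K:collider[open]; H:fork[blocks]; G:chain[blocks] ⇒ blocked
  2. J → F ← H → G → P — F:collider[open]; H:fork[blocks]; G:chain[blocks] ⇒ blocked
  3. J → F ← G → P — F:collider[open]; G:fork[blocks] ⇒ blocked
  4. J → G → P — G:chain[blocks] ⇒ blocked
Every path is blocked, so J and P are d-separated given {G, H, K}.

Yes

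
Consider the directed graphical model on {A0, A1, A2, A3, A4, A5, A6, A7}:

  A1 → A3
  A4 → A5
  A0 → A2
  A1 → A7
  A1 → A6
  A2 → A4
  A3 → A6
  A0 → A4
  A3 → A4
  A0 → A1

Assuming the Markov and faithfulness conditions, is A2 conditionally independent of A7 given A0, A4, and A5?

No

6 paths connect A2 and A7; each must be blocked for d-separation to hold:
Path 1: A2 → A4 ← A3 → A6 ← A1 → A7
  A6 is a collider here and neither A6 nor any of its descendants is conditioned on, so the collider stays closed — the path is blocked at A6.
Path 2: A2 → A4 ← A3 ← A1 → A7
  A4 is a collider and A4 is conditioned on, which opens it; A3 is a chain and A3 is not conditioned on; A1 is a fork and A1 is not conditioned on — no node blocks this path, so it is active.
Path 3: A2 → A4 ← A0 → A1 → A7
  A0 is a fork here and A0 is conditioned on, so the path is blocked at A0.
Path 4: A2 ← A0 → A4 ← A3 → A6 ← A1 → A7
  A0 is a fork here and A0 is conditioned on, so the path is blocked at A0.
Path 5: A2 ← A0 → A4 ← A3 ← A1 → A7
  A0 is a fork here and A0 is conditioned on, so the path is blocked at A0.
Path 6: A2 ← A0 → A1 → A7
  A0 is a fork here and A0 is conditioned on, so the path is blocked at A0.
Because an active path exists, A2 and A7 are not d-separated.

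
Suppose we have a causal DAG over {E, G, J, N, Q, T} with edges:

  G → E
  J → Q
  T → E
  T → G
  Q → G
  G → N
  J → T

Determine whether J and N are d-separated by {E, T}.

No

3 paths connect J and N; each must be blocked for d-separation to hold:
Path 1: J → T → E ← G → N
  T is a chain here and T is conditioned on, so the path is blocked at T.
Path 2: J → T → G → N
  T is a chain here and T is conditioned on, so the path is blocked at T.
Path 3: J → Q → G → N
  Q is a chain and Q is not conditioned on; G is a chain and G is not conditioned on — no node blocks this path, so it is active.
Since the path J → Q → G → N is active, J and N are not d-separated given {E, T}.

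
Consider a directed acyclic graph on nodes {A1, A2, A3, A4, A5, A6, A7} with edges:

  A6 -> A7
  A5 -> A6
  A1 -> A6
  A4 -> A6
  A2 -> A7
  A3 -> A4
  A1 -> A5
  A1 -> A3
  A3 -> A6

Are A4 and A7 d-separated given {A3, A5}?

Enumerating the 4 paths from A4 to A7 and testing each for blocking by {A3, A5}:
Path 1: A4 ← A3 ← A1 → A5 → A6 → A7
  A3 is a chain here and A3 is conditioned on, so the path is blocked at A3.
Path 2: A4 ← A3 ← A1 → A6 → A7
  A3 is a chain here and A3 is conditioned on, so the path is blocked at A3.
Path 3: A4 ← A3 → A6 → A7
  A3 is a fork here and A3 is conditioned on, so the path is blocked at A3.
Path 4: A4 → A6 → A7
  A6 is a chain and A6 is not conditioned on — no node blocks this path, so it is active.
Because an active path exists, A4 and A7 are not d-separated.

No — A4 and A7 are not d-separated given {A3, A5}.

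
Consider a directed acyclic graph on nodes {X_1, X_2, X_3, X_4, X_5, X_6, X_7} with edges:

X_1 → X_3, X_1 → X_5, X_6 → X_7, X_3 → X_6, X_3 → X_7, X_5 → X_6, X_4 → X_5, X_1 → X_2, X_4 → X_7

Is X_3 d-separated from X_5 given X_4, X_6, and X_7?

No

5 paths connect X_3 and X_5; each must be blocked for d-separation to hold:
  1. X_3 → X_6 ← X_5 — X_6:collider[open] ⇒ active
  2. X_3 → X_6 → X_7 ← X_4 → X_5 — X_6:chain[blocks]; X_7:collider[open]; X_4:fork[blocks] ⇒ blocked
  3. X_3 ← X_1 → X_5 — X_1:fork[open] ⇒ active
  4. X_3 → X_7 ← X_4 → X_5 — X_7:collider[open]; X_4:fork[blocks] ⇒ blocked
  5. X_3 → X_7 ← X_6 ← X_5 — X_7:collider[open]; X_6:chain[blocks] ⇒ blocked
Since the path X_3 → X_6 ← X_5 is active, X_3 and X_5 are not d-separated given {X_4, X_6, X_7}.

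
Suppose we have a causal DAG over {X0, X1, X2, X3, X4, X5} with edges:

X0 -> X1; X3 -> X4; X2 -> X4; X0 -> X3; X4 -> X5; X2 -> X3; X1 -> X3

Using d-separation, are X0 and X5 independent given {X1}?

No

There are 4 undirected paths between X0 and X5; checking each against the conditioning set {X1}:
  1. X0 → X1 → X3 ← X2 → X4 → X5 — X1:chain[blocks]; X3:collider[blocks]; X2:fork[open]; X4:chain[open] ⇒ blocked
  2. X0 → X1 → X3 → X4 → X5 — X1:chain[blocks]; X3:chain[open]; X4:chain[open] ⇒ blocked
  3. X0 → X3 ← X2 → X4 → X5 — X3:collider[blocks]; X2:fork[open]; X4:chain[open] ⇒ blocked
  4. X0 → X3 → X4 → X5 — X3:chain[open]; X4:chain[open] ⇒ active
At least one path is unblocked, so d-separation fails.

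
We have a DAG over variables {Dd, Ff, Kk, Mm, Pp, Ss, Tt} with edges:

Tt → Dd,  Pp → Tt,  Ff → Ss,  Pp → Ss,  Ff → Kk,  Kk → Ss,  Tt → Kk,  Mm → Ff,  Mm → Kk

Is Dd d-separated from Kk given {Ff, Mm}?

Enumerating the 4 paths from Dd to Kk and testing each for blocking by {Ff, Mm}:
Path 1: Dd ← Tt ← Pp → Ss ← Kk
  Ss is a collider here and neither Ss nor any of its descendants is conditioned on, so the collider stays closed — the path is blocked at Ss.
Path 2: Dd ← Tt ← Pp → Ss ← Ff ← Mm → Kk
  Ss is a collider here and neither Ss nor any of its descendants is conditioned on, so the collider stays closed — the path is blocked at Ss.
Path 3: Dd ← Tt ← Pp → Ss ← Ff → Kk
  Ss is a collider here and neither Ss nor any of its descendants is conditioned on, so the collider stays closed — the path is blocked at Ss.
Path 4: Dd ← Tt → Kk
  Tt is a fork and Tt is not conditioned on — no node blocks this path, so it is active.
Because an active path exists, Dd and Kk are not d-separated.

No — Dd and Kk are not d-separated given {Ff, Mm}.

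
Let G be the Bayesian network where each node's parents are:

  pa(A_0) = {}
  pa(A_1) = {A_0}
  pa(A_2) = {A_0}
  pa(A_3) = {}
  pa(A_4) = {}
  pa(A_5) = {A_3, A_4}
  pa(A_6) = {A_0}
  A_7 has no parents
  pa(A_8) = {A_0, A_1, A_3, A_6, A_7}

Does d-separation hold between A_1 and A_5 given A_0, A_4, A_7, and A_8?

We examine all 3 paths between A_1 and A_5:
Path 1: A_1 ← A_0 → A_6 → A_8 ← A_3 → A_5
  A_0 is a fork here and A_0 is conditioned on, so the path is blocked at A_0.
Path 2: A_1 ← A_0 → A_8 ← A_3 → A_5
  A_0 is a fork here and A_0 is conditioned on, so the path is blocked at A_0.
Path 3: A_1 → A_8 ← A_3 → A_5
  A_8 is a collider and A_8 is conditioned on, which opens it; A_3 is a fork and A_3 is not conditioned on — no node blocks this path, so it is active.
Because an active path exists, A_1 and A_5 are not d-separated.

No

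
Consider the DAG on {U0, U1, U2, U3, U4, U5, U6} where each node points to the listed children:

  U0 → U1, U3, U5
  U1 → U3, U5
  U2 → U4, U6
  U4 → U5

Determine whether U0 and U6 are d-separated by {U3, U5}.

No

Enumerating the 3 paths from U0 to U6 and testing each for blocking by {U3, U5}:
Path 1: U0 → U1 → U5 ← U4 ← U2 → U6
  U1 is a chain and U1 is not conditioned on; U5 is a collider and U5 is conditioned on, which opens it; U4 is a chain and U4 is not conditioned on; U2 is a fork and U2 is not conditioned on — no node blocks this path, so it is active.
Path 2: U0 → U5 ← U4 ← U2 → U6
  U5 is a collider and U5 is conditioned on, which opens it; U4 is a chain and U4 is not conditioned on; U2 is a fork and U2 is not conditioned on — no node blocks this path, so it is active.
Path 3: U0 → U3 ← U1 → U5 ← U4 ← U2 → U6
  U3 is a collider and U3 is conditioned on, which opens it; U1 is a fork and U1 is not conditioned on; U5 is a collider and U5 is conditioned on, which opens it; U4 is a chain and U4 is not conditioned on; U2 is a fork and U2 is not conditioned on — no node blocks this path, so it is active.
Because an active path exists, U0 and U6 are not d-separated.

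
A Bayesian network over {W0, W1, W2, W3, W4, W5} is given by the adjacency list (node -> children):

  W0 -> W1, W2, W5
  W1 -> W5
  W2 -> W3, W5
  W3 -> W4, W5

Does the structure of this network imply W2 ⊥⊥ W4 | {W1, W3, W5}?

Yes — W2 and W4 are d-separated given {W1, W3, W5}.

There are 4 undirected paths between W2 and W4; checking each against the conditioning set {W1, W3, W5}:
Path 1: W2 → W3 → W4
  W3 is a chain here and W3 is conditioned on, so the path is blocked at W3.
Path 2: W2 ← W0 → W1 → W5 ← W3 → W4
  W1 is a chain here and W1 is conditioned on, so the path is blocked at W1.
Path 3: W2 ← W0 → W5 ← W3 → W4
  W3 is a fork here and W3 is conditioned on, so the path is blocked at W3.
Path 4: W2 → W5 ← W3 → W4
  W3 is a fork here and W3 is conditioned on, so the path is blocked at W3.
Every path is blocked, so W2 and W4 are d-separated given {W1, W3, W5}.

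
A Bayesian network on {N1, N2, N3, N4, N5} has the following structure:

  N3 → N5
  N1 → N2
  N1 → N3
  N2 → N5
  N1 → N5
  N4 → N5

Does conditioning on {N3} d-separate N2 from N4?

There are 3 undirected paths between N2 and N4; checking each against the conditioning set {N3}:
  1. N2 → N5 ← N4 — N5:collider[blocks] ⇒ blocked
  2. N2 ← N1 → N5 ← N4 — N1:fork[open]; N5:collider[blocks] ⇒ blocked
  3. N2 ← N1 → N3 → N5 ← N4 — N1:fork[open]; N3:chain[blocks]; N5:collider[blocks] ⇒ blocked
Every path is blocked, so N2 and N4 are d-separated given {N3}.

Yes — N2 and N4 are d-separated given {N3}.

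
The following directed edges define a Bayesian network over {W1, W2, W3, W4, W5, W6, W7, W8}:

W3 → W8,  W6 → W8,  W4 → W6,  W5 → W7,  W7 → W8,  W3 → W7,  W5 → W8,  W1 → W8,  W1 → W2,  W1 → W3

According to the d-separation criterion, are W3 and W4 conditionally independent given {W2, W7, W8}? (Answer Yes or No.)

No

We examine all 4 paths between W3 and W4:
Path 1: W3 → W7 ← W5 → W8 ← W6 ← W4
  W7 is a collider and W7 is conditioned on, which opens it; W5 is a fork and W5 is not conditioned on; W8 is a collider and W8 is conditioned on, which opens it; W6 is a chain and W6 is not conditioned on — no node blocks this path, so it is active.
Path 2: W3 → W7 → W8 ← W6 ← W4
  W7 is a chain here and W7 is conditioned on, so the path is blocked at W7.
Path 3: W3 ← W1 → W8 ← W6 ← W4
  W1 is a fork and W1 is not conditioned on; W8 is a collider and W8 is conditioned on, which opens it; W6 is a chain and W6 is not conditioned on — no node blocks this path, so it is active.
Path 4: W3 → W8 ← W6 ← W4
  W8 is a collider and W8 is conditioned on, which opens it; W6 is a chain and W6 is not conditioned on — no node blocks this path, so it is active.
At least one path is unblocked, so d-separation fails.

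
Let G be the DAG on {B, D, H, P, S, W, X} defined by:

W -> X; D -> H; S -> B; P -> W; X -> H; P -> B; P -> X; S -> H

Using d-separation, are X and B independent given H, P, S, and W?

There are 3 undirected paths between X and B; checking each against the conditioning set {H, P, S, W}:
Path 1: X → H ← S → B
  S is a fork here and S is conditioned on, so the path is blocked at S.
Path 2: X ← W ← P → B
  W is a chain here and W is conditioned on, so the path is blocked at W.
Path 3: X ← P → B
  P is a fork here and P is conditioned on, so the path is blocked at P.
Since every path is blocked, d-separation holds.

Yes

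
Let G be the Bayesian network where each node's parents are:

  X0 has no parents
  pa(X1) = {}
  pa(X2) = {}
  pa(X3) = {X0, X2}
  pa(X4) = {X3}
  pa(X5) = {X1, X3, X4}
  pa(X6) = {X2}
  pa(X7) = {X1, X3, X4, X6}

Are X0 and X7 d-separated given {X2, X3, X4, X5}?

Yes

Enumerating the 6 paths from X0 to X7 and testing each for blocking by {X2, X3, X4, X5}:
Path 1: X0 → X3 ← X2 → X6 → X7
  X2 is a fork here and X2 is conditioned on, so the path is blocked at X2.
Path 2: X0 → X3 → X4 → X7
  X3 is a chain here and X3 is conditioned on, so the path is blocked at X3.
Path 3: X0 → X3 → X4 → X5 ← X1 → X7
  X3 is a chain here and X3 is conditioned on, so the path is blocked at X3.
Path 4: X0 → X3 → X7
  X3 is a chain here and X3 is conditioned on, so the path is blocked at X3.
Path 5: X0 → X3 → X5 ← X1 → X7
  X3 is a chain here and X3 is conditioned on, so the path is blocked at X3.
Path 6: X0 → X3 → X5 ← X4 → X7
  X3 is a chain here and X3 is conditioned on, so the path is blocked at X3.
All paths are blocked; X0 ⊥ X7 | {X2, X3, X4, X5} holds.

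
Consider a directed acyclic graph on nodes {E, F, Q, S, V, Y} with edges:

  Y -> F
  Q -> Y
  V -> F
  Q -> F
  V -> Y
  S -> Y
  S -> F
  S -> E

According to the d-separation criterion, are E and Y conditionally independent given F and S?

Yes — E and Y are d-separated given {F, S}.

Enumerating the 4 paths from E to Y and testing each for blocking by {F, S}:
Path 1: E ← S → F ← V → Y
  S is a fork here and S is conditioned on, so the path is blocked at S.
Path 2: E ← S → F ← Y
  S is a fork here and S is conditioned on, so the path is blocked at S.
Path 3: E ← S → F ← Q → Y
  S is a fork here and S is conditioned on, so the path is blocked at S.
Path 4: E ← S → Y
  S is a fork here and S is conditioned on, so the path is blocked at S.
Since every path is blocked, d-separation holds.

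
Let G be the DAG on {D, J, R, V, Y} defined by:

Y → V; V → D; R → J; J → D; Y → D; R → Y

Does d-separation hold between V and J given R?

4 paths connect V and J; each must be blocked for d-separation to hold:
Path 1: V ← Y ← R → J
  R is a fork here and R is conditioned on, so the path is blocked at R.
Path 2: V ← Y → D ← J
  D is a collider here and neither D nor any of its descendants is conditioned on, so the collider stays closed — the path is blocked at D.
Path 3: V → D ← J
  D is a collider here and neither D nor any of its descendants is conditioned on, so the collider stays closed — the path is blocked at D.
Path 4: V → D ← Y ← R → J
  D is a collider here and neither D nor any of its descendants is conditioned on, so the collider stays closed — the path is blocked at D.
Every path is blocked, so V and J are d-separated given {R}.

Yes — V and J are d-separated given {R}.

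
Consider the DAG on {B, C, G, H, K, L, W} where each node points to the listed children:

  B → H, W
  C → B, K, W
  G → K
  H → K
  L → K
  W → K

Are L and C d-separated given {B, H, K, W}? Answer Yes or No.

5 paths connect L and C; each must be blocked for d-separation to hold:
Path 1: L → K ← C
  K is a collider and K is conditioned on, which opens it — no node blocks this path, so it is active.
Path 2: L → K ← H ← B ← C
  H is a chain here and H is conditioned on, so the path is blocked at H.
Path 3: L → K ← H ← B → W ← C
  H is a chain here and H is conditioned on, so the path is blocked at H.
Path 4: L → K ← W ← C
  W is a chain here and W is conditioned on, so the path is blocked at W.
Path 5: L → K ← W ← B ← C
  W is a chain here and W is conditioned on, so the path is blocked at W.
Because an active path exists, L and C are not d-separated.

No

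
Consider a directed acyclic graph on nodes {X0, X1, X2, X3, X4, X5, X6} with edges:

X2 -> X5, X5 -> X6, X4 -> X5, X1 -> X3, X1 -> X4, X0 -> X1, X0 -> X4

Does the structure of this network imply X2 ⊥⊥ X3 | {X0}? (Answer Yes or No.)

Yes

We examine all 2 paths between X2 and X3:
  1. X2 → X5 ← X4 ← X1 → X3 — X5:collider[blocks]; X4:chain[open]; X1:fork[open] ⇒ blocked
  2. X2 → X5 ← X4 ← X0 → X1 → X3 — X5:collider[blocks]; X4:chain[open]; X0:fork[blocks]; X1:chain[open] ⇒ blocked
All paths are blocked; X2 ⊥ X3 | {X0} holds.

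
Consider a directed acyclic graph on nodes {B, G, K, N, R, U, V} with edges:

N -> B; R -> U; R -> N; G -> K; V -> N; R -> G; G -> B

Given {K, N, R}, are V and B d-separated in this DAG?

We examine all 2 paths between V and B:
  1. V → N ← R → G → B — N:collider[open]; R:fork[blocks]; G:chain[open] ⇒ blocked
  2. V → N → B — N:chain[blocks] ⇒ blocked
Since every path is blocked, d-separation holds.

Yes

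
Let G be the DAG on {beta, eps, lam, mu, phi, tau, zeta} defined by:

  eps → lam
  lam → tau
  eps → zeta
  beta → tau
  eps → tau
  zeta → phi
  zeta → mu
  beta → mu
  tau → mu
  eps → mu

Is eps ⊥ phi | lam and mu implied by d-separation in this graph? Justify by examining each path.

There are 6 undirected paths between eps and phi; checking each against the conditioning set {lam, mu}:
Path 1: eps → zeta → phi
  zeta is a chain and zeta is not conditioned on — no node blocks this path, so it is active.
Path 2: eps → tau ← beta → mu ← zeta → phi
  tau is a collider and its descendant mu is conditioned on, which opens it; beta is a fork and beta is not conditioned on; mu is a collider and mu is conditioned on, which opens it; zeta is a fork and zeta is not conditioned on — no node blocks this path, so it is active.
Path 3: eps → tau → mu ← zeta → phi
  tau is a chain and tau is not conditioned on; mu is a collider and mu is conditioned on, which opens it; zeta is a fork and zeta is not conditioned on — no node blocks this path, so it is active.
Path 4: eps → lam → tau ← beta → mu ← zeta → phi
  lam is a chain here and lam is conditioned on, so the path is blocked at lam.
Path 5: eps → lam → tau → mu ← zeta → phi
  lam is a chain here and lam is conditioned on, so the path is blocked at lam.
Path 6: eps → mu ← zeta → phi
  mu is a collider and mu is conditioned on, which opens it; zeta is a fork and zeta is not conditioned on — no node blocks this path, so it is active.
Because an active path exists, eps and phi are not d-separated.

No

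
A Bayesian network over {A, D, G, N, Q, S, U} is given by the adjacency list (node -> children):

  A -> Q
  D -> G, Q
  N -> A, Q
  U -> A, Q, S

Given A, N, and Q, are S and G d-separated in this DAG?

No

There are 3 undirected paths between S and G; checking each against the conditioning set {A, N, Q}:
Path 1: S ← U → A → Q ← D → G
  A is a chain here and A is conditioned on, so the path is blocked at A.
Path 2: S ← U → A ← N → Q ← D → G
  N is a fork here and N is conditioned on, so the path is blocked at N.
Path 3: S ← U → Q ← D → G
  U is a fork and U is not conditioned on; Q is a collider and Q is conditioned on, which opens it; D is a fork and D is not conditioned on — no node blocks this path, so it is active.
Because an active path exists, S and G are not d-separated.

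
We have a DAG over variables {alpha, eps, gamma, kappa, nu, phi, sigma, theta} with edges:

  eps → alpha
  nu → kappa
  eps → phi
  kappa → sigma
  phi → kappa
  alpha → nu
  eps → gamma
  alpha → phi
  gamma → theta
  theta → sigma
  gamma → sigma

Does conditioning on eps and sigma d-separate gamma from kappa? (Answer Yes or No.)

No

Enumerating the 6 paths from gamma to kappa and testing each for blocking by {eps, sigma}:
  1. gamma → theta → sigma ← kappa — theta:chain[open]; sigma:collider[open] ⇒ active
  2. gamma ← eps → phi → kappa — eps:fork[blocks]; phi:chain[open] ⇒ blocked
  3. gamma ← eps → phi ← alpha → nu → kappa — eps:fork[blocks]; phi:collider[open]; alpha:fork[open]; nu:chain[open] ⇒ blocked
  4. gamma ← eps → alpha → phi → kappa — eps:fork[blocks]; alpha:chain[open]; phi:chain[open] ⇒ blocked
  5. gamma ← eps → alpha → nu → kappa — eps:fork[blocks]; alpha:chain[open]; nu:chain[open] ⇒ blocked
  6. gamma → sigma ← kappa — sigma:collider[open] ⇒ active
Since the path gamma → theta → sigma ← kappa is active, gamma and kappa are not d-separated given {eps, sigma}.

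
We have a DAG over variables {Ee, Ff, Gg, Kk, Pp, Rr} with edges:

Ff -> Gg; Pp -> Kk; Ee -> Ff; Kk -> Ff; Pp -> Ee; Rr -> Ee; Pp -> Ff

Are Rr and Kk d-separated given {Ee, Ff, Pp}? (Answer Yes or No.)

4 paths connect Rr and Kk; each must be blocked for d-separation to hold:
Path 1: Rr → Ee → Ff ← Kk
  Ee is a chain here and Ee is conditioned on, so the path is blocked at Ee.
Path 2: Rr → Ee → Ff ← Pp → Kk
  Ee is a chain here and Ee is conditioned on, so the path is blocked at Ee.
Path 3: Rr → Ee ← Pp → Ff ← Kk
  Pp is a fork here and Pp is conditioned on, so the path is blocked at Pp.
Path 4: Rr → Ee ← Pp → Kk
  Pp is a fork here and Pp is conditioned on, so the path is blocked at Pp.
Every path is blocked, so Rr and Kk are d-separated given {Ee, Ff, Pp}.

Yes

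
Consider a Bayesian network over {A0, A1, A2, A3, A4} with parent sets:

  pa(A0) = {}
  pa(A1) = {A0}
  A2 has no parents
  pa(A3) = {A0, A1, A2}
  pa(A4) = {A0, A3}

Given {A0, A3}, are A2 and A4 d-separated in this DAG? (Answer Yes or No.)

Yes

3 paths connect A2 and A4; each must be blocked for d-separation to hold:
Path 1: A2 → A3 ← A1 ← A0 → A4
  A0 is a fork here and A0 is conditioned on, so the path is blocked at A0.
Path 2: A2 → A3 ← A0 → A4
  A0 is a fork here and A0 is conditioned on, so the path is blocked at A0.
Path 3: A2 → A3 → A4
  A3 is a chain here and A3 is conditioned on, so the path is blocked at A3.
Since every path is blocked, d-separation holds.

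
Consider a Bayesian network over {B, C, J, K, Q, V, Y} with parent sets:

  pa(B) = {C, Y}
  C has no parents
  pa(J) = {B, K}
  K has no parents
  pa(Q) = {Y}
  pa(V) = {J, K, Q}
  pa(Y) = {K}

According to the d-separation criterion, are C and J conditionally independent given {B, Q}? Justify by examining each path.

There are 5 undirected paths between C and J; checking each against the conditioning set {B, Q}:
Path 1: C → B ← Y ← K → V ← J
  V is a collider here and neither V nor any of its descendants is conditioned on, so the collider stays closed — the path is blocked at V.
Path 2: C → B ← Y ← K → J
  B is a collider and B is conditioned on, which opens it; Y is a chain and Y is not conditioned on; K is a fork and K is not conditioned on — no node blocks this path, so it is active.
Path 3: C → B ← Y → Q → V ← K → J
  Q is a chain here and Q is conditioned on, so the path is blocked at Q.
Path 4: C → B ← Y → Q → V ← J
  Q is a chain here and Q is conditioned on, so the path is blocked at Q.
Path 5: C → B → J
  B is a chain here and B is conditioned on, so the path is blocked at B.
Because an active path exists, C and J are not d-separated.

No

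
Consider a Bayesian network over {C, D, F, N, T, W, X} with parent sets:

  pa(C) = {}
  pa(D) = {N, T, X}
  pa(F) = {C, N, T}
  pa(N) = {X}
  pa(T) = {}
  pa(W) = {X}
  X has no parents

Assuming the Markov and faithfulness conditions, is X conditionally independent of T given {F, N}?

Yes

We examine all 4 paths between X and T:
Path 1: X → N → F ← T
  N is a chain here and N is conditioned on, so the path is blocked at N.
Path 2: X → N → D ← T
  N is a chain here and N is conditioned on, so the path is blocked at N.
Path 3: X → D ← N → F ← T
  D is a collider here and neither D nor any of its descendants is conditioned on, so the collider stays closed — the path is blocked at D.
Path 4: X → D ← T
  D is a collider here and neither D nor any of its descendants is conditioned on, so the collider stays closed — the path is blocked at D.
Since every path is blocked, d-separation holds.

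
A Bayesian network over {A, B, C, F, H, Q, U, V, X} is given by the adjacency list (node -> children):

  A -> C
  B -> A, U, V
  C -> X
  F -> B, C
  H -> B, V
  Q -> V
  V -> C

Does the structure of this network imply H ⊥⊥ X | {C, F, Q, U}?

Yes

We examine all 6 paths between H and X:
Path 1: H → V ← B → A → C → X
  C is a chain here and C is conditioned on, so the path is blocked at C.
Path 2: H → V ← B ← F → C → X
  F is a fork here and F is conditioned on, so the path is blocked at F.
Path 3: H → V → C → X
  C is a chain here and C is conditioned on, so the path is blocked at C.
Path 4: H → B → V → C → X
  C is a chain here and C is conditioned on, so the path is blocked at C.
Path 5: H → B → A → C → X
  C is a chain here and C is conditioned on, so the path is blocked at C.
Path 6: H → B ← F → C → X
  F is a fork here and F is conditioned on, so the path is blocked at F.
Since every path is blocked, d-separation holds.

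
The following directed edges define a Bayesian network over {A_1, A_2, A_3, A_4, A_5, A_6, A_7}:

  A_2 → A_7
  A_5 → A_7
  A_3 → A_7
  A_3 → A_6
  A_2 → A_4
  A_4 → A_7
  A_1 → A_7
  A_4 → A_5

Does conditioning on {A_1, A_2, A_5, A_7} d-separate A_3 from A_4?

There are 3 undirected paths between A_3 and A_4; checking each against the conditioning set {A_1, A_2, A_5, A_7}:
Path 1: A_3 → A_7 ← A_5 ← A_4
  A_5 is a chain here and A_5 is conditioned on, so the path is blocked at A_5.
Path 2: A_3 → A_7 ← A_4
  A_7 is a collider and A_7 is conditioned on, which opens it — no node blocks this path, so it is active.
Path 3: A_3 → A_7 ← A_2 → A_4
  A_2 is a fork here and A_2 is conditioned on, so the path is blocked at A_2.
Since the path A_3 → A_7 ← A_4 is active, A_3 and A_4 are not d-separated given {A_1, A_2, A_5, A_7}.

No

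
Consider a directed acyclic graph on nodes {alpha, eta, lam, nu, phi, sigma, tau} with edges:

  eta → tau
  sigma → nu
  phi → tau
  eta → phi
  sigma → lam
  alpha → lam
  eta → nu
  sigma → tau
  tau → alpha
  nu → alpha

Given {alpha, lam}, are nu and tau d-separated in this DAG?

No

Enumerating the 6 paths from nu to tau and testing each for blocking by {alpha, lam}:
Path 1: nu ← eta → phi → tau
  eta is a fork and eta is not conditioned on; phi is a chain and phi is not conditioned on — no node blocks this path, so it is active.
Path 2: nu ← eta → tau
  eta is a fork and eta is not conditioned on — no node blocks this path, so it is active.
Path 3: nu → alpha ← tau
  alpha is a collider and alpha is conditioned on, which opens it — no node blocks this path, so it is active.
Path 4: nu → alpha → lam ← sigma → tau
  alpha is a chain here and alpha is conditioned on, so the path is blocked at alpha.
Path 5: nu ← sigma → tau
  sigma is a fork and sigma is not conditioned on — no node blocks this path, so it is active.
Path 6: nu ← sigma → lam ← alpha ← tau
  alpha is a chain here and alpha is conditioned on, so the path is blocked at alpha.
Because an active path exists, nu and tau are not d-separated.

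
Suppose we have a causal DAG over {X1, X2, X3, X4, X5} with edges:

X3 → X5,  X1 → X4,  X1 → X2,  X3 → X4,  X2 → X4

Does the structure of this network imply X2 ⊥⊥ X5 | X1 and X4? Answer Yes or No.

No

There are 2 undirected paths between X2 and X5; checking each against the conditioning set {X1, X4}:
  1. X2 → X4 ← X3 → X5 — X4:collider[open]; X3:fork[open] ⇒ active
  2. X2 ← X1 → X4 ← X3 → X5 — X1:fork[blocks]; X4:collider[open]; X3:fork[open] ⇒ blocked
Because an active path exists, X2 and X5 are not d-separated.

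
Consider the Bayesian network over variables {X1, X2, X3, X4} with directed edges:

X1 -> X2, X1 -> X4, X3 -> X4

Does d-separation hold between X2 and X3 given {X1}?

Only one path connects X2 and X3:
  1. X2 ← X1 → X4 ← X3 — X1:fork[blocks]; X4:collider[blocks] ⇒ blocked
All paths are blocked; X2 ⊥ X3 | {X1} holds.

Yes — X2 and X3 are d-separated given {X1}.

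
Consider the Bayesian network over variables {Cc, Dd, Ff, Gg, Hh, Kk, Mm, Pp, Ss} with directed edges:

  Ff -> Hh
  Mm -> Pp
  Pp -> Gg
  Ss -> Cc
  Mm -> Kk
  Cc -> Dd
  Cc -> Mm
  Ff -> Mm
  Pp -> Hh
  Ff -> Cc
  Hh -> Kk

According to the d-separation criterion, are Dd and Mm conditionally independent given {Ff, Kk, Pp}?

Enumerating the 4 paths from Dd to Mm and testing each for blocking by {Ff, Kk, Pp}:
Path 1: Dd ← Cc ← Ff → Hh → Kk ← Mm
  Ff is a fork here and Ff is conditioned on, so the path is blocked at Ff.
Path 2: Dd ← Cc ← Ff → Hh ← Pp ← Mm
  Ff is a fork here and Ff is conditioned on, so the path is blocked at Ff.
Path 3: Dd ← Cc ← Ff → Mm
  Ff is a fork here and Ff is conditioned on, so the path is blocked at Ff.
Path 4: Dd ← Cc → Mm
  Cc is a fork and Cc is not conditioned on — no node blocks this path, so it is active.
Because an active path exists, Dd and Mm are not d-separated.

No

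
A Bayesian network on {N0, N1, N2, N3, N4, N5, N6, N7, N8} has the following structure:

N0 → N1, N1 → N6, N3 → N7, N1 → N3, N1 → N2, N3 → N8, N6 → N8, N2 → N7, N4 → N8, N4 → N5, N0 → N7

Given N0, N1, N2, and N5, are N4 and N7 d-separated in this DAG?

6 paths connect N4 and N7; each must be blocked for d-separation to hold:
  1. N4 → N8 ← N3 → N7 — N8:collider[blocks]; N3:fork[open] ⇒ blocked
  2. N4 → N8 ← N3 ← N1 → N2 → N7 — N8:collider[blocks]; N3:chain[open]; N1:fork[blocks]; N2:chain[blocks] ⇒ blocked
  3. N4 → N8 ← N3 ← N1 ← N0 → N7 — N8:collider[blocks]; N3:chain[open]; N1:chain[blocks]; N0:fork[blocks] ⇒ blocked
  4. N4 → N8 ← N6 ← N1 → N3 → N7 — N8:collider[blocks]; N6:chain[open]; N1:fork[blocks]; N3:chain[open] ⇒ blocked
  5. N4 → N8 ← N6 ← N1 → N2 → N7 — N8:collider[blocks]; N6:chain[open]; N1:fork[blocks]; N2:chain[blocks] ⇒ blocked
  6. N4 → N8 ← N6 ← N1 ← N0 → N7 — N8:collider[blocks]; N6:chain[open]; N1:chain[blocks]; N0:fork[blocks] ⇒ blocked
Every path is blocked, so N4 and N7 are d-separated given {N0, N1, N2, N5}.

Yes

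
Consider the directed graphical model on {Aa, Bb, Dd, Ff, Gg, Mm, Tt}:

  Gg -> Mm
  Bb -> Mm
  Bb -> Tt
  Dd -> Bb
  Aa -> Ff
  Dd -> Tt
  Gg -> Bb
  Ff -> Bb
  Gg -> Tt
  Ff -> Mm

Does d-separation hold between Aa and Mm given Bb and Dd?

5 paths connect Aa and Mm; each must be blocked for d-separation to hold:
Path 1: Aa → Ff → Bb → Tt ← Gg → Mm
  Bb is a chain here and Bb is conditioned on, so the path is blocked at Bb.
Path 2: Aa → Ff → Bb → Mm
  Bb is a chain here and Bb is conditioned on, so the path is blocked at Bb.
Path 3: Aa → Ff → Bb ← Dd → Tt ← Gg → Mm
  Dd is a fork here and Dd is conditioned on, so the path is blocked at Dd.
Path 4: Aa → Ff → Bb ← Gg → Mm
  Ff is a chain and Ff is not conditioned on; Bb is a collider and Bb is conditioned on, which opens it; Gg is a fork and Gg is not conditioned on — no node blocks this path, so it is active.
Path 5: Aa → Ff → Mm
  Ff is a chain and Ff is not conditioned on — no node blocks this path, so it is active.
Since the path Aa → Ff → Bb ← Gg → Mm is active, Aa and Mm are not d-separated given {Bb, Dd}.

No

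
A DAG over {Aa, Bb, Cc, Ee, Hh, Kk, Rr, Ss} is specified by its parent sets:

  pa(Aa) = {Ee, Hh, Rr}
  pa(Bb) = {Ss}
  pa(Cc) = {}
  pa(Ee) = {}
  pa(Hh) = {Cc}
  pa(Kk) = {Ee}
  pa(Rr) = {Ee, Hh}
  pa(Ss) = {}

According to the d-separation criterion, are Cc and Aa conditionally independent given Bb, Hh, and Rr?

Yes — Cc and Aa are d-separated given {Bb, Hh, Rr}.

We examine all 3 paths between Cc and Aa:
Path 1: Cc → Hh → Rr ← Ee → Aa
  Hh is a chain here and Hh is conditioned on, so the path is blocked at Hh.
Path 2: Cc → Hh → Rr → Aa
  Hh is a chain here and Hh is conditioned on, so the path is blocked at Hh.
Path 3: Cc → Hh → Aa
  Hh is a chain here and Hh is conditioned on, so the path is blocked at Hh.
Since every path is blocked, d-separation holds.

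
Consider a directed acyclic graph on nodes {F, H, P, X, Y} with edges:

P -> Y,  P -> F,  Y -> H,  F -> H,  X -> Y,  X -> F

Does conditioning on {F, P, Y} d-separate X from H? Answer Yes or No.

Yes

There are 4 undirected paths between X and H; checking each against the conditioning set {F, P, Y}:
Path 1: X → F ← P → Y → H
  P is a fork here and P is conditioned on, so the path is blocked at P.
Path 2: X → F → H
  F is a chain here and F is conditioned on, so the path is blocked at F.
Path 3: X → Y ← P → F → H
  P is a fork here and P is conditioned on, so the path is blocked at P.
Path 4: X → Y → H
  Y is a chain here and Y is conditioned on, so the path is blocked at Y.
Every path is blocked, so X and H are d-separated given {F, P, Y}.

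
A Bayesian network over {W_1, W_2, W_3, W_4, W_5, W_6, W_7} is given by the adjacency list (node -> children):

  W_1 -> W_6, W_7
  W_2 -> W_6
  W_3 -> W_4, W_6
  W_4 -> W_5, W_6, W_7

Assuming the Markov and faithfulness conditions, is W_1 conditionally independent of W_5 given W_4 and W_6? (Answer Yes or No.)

There are 3 undirected paths between W_1 and W_5; checking each against the conditioning set {W_4, W_6}:
Path 1: W_1 → W_7 ← W_4 → W_5
  W_7 is a collider here and neither W_7 nor any of its descendants is conditioned on, so the collider stays closed — the path is blocked at W_7.
Path 2: W_1 → W_6 ← W_3 → W_4 → W_5
  W_4 is a chain here and W_4 is conditioned on, so the path is blocked at W_4.
Path 3: W_1 → W_6 ← W_4 → W_5
  W_4 is a fork here and W_4 is conditioned on, so the path is blocked at W_4.
All paths are blocked; W_1 ⊥ W_5 | {W_4, W_6} holds.

Yes — W_1 and W_5 are d-separated given {W_4, W_6}.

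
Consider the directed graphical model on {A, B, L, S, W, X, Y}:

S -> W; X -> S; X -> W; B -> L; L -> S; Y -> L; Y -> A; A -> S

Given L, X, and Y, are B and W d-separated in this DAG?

We examine all 4 paths between B and W:
Path 1: B → L → S ← X → W
  L is a chain here and L is conditioned on, so the path is blocked at L.
Path 2: B → L → S → W
  L is a chain here and L is conditioned on, so the path is blocked at L.
Path 3: B → L ← Y → A → S ← X → W
  Y is a fork here and Y is conditioned on, so the path is blocked at Y.
Path 4: B → L ← Y → A → S → W
  Y is a fork here and Y is conditioned on, so the path is blocked at Y.
All paths are blocked; B ⊥ W | {L, X, Y} holds.

Yes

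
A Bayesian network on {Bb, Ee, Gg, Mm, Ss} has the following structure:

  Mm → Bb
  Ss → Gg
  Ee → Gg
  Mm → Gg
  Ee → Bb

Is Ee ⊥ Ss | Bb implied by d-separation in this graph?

We examine all 2 paths between Ee and Ss:
Path 1: Ee → Gg ← Ss
  Gg is a collider here and neither Gg nor any of its descendants is conditioned on, so the collider stays closed — the path is blocked at Gg.
Path 2: Ee → Bb ← Mm → Gg ← Ss
  Gg is a collider here and neither Gg nor any of its descendants is conditioned on, so the collider stays closed — the path is blocked at Gg.
Every path is blocked, so Ee and Ss are d-separated given {Bb}.

Yes — Ee and Ss are d-separated given {Bb}.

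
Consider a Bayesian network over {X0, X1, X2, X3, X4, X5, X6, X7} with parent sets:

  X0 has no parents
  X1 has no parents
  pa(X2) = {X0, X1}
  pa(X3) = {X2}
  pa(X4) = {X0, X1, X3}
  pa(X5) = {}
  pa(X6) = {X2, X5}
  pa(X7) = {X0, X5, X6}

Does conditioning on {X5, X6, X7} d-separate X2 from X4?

We examine all 5 paths between X2 and X4:
Path 1: X2 ← X1 → X4
  X1 is a fork and X1 is not conditioned on — no node blocks this path, so it is active.
Path 2: X2 ← X0 → X4
  X0 is a fork and X0 is not conditioned on — no node blocks this path, so it is active.
Path 3: X2 → X3 → X4
  X3 is a chain and X3 is not conditioned on — no node blocks this path, so it is active.
Path 4: X2 → X6 ← X5 → X7 ← X0 → X4
  X5 is a fork here and X5 is conditioned on, so the path is blocked at X5.
Path 5: X2 → X6 → X7 ← X0 → X4
  X6 is a chain here and X6 is conditioned on, so the path is blocked at X6.
At least one path is unblocked, so d-separation fails.

No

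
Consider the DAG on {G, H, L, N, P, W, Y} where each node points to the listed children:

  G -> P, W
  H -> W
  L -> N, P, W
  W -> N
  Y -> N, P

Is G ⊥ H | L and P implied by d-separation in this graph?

We examine all 5 paths between G and H:
Path 1: G → P ← L → N ← W ← H
  L is a fork here and L is conditioned on, so the path is blocked at L.
Path 2: G → P ← L → W ← H
  L is a fork here and L is conditioned on, so the path is blocked at L.
Path 3: G → P ← Y → N ← L → W ← H
  N is a collider here and neither N nor any of its descendants is conditioned on, so the collider stays closed — the path is blocked at N.
Path 4: G → P ← Y → N ← W ← H
  N is a collider here and neither N nor any of its descendants is conditioned on, so the collider stays closed — the path is blocked at N.
Path 5: G → W ← H
  W is a collider here and neither W nor any of its descendants is conditioned on, so the collider stays closed — the path is blocked at W.
Since every path is blocked, d-separation holds.

Yes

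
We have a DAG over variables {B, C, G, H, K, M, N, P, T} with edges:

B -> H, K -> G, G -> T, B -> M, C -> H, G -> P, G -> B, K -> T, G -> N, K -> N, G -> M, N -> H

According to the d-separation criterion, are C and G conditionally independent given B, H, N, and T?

Yes

Enumerating the 5 paths from C to G and testing each for blocking by {B, H, N, T}:
  1. C → H ← B ← G — H:collider[open]; B:chain[blocks] ⇒ blocked
  2. C → H ← B → M ← G — H:collider[open]; B:fork[blocks]; M:collider[blocks] ⇒ blocked
  3. C → H ← N ← G — H:collider[open]; N:chain[blocks] ⇒ blocked
  4. C → H ← N ← K → G — H:collider[open]; N:chain[blocks]; K:fork[open] ⇒ blocked
  5. C → H ← N ← K → T ← G — H:collider[open]; N:chain[blocks]; K:fork[open]; T:collider[open] ⇒ blocked
Every path is blocked, so C and G are d-separated given {B, H, N, T}.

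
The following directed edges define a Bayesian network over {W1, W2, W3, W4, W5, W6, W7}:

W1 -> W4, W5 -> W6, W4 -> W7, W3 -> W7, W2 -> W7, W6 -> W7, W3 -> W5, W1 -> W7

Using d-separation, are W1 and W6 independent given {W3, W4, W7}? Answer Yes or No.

No

Enumerating the 4 paths from W1 to W6 and testing each for blocking by {W3, W4, W7}:
  1. W1 → W7 ← W6 — W7:collider[open] ⇒ active
  2. W1 → W7 ← W3 → W5 → W6 — W7:collider[open]; W3:fork[blocks]; W5:chain[open] ⇒ blocked
  3. W1 → W4 → W7 ← W6 — W4:chain[blocks]; W7:collider[open] ⇒ blocked
  4. W1 → W4 → W7 ← W3 → W5 → W6 — W4:chain[blocks]; W7:collider[open]; W3:fork[blocks]; W5:chain[open] ⇒ blocked
Because an active path exists, W1 and W6 are not d-separated.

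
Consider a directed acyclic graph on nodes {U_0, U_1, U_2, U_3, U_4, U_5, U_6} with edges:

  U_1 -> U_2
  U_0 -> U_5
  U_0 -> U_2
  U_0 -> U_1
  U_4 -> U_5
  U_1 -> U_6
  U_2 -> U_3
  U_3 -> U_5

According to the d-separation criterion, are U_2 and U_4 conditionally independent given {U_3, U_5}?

There are 3 undirected paths between U_2 and U_4; checking each against the conditioning set {U_3, U_5}:
  1. U_2 → U_3 → U_5 ← U_4 — U_3:chain[blocks]; U_5:collider[open] ⇒ blocked
  2. U_2 ← U_0 → U_5 ← U_4 — U_0:fork[open]; U_5:collider[open] ⇒ active
  3. U_2 ← U_1 ← U_0 → U_5 ← U_4 — U_1:chain[open]; U_0:fork[open]; U_5:collider[open] ⇒ active
Because an active path exists, U_2 and U_4 are not d-separated.

No — U_2 and U_4 are not d-separated given {U_3, U_5}.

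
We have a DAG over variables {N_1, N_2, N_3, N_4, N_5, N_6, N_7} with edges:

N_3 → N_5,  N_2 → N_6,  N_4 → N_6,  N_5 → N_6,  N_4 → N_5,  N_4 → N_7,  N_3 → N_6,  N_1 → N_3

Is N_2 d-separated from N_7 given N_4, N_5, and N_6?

Yes — N_2 and N_7 are d-separated given {N_4, N_5, N_6}.

Enumerating the 3 paths from N_2 to N_7 and testing each for blocking by {N_4, N_5, N_6}:
Path 1: N_2 → N_6 ← N_5 ← N_4 → N_7
  N_5 is a chain here and N_5 is conditioned on, so the path is blocked at N_5.
Path 2: N_2 → N_6 ← N_4 → N_7
  N_4 is a fork here and N_4 is conditioned on, so the path is blocked at N_4.
Path 3: N_2 → N_6 ← N_3 → N_5 ← N_4 → N_7
  N_4 is a fork here and N_4 is conditioned on, so the path is blocked at N_4.
Since every path is blocked, d-separation holds.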